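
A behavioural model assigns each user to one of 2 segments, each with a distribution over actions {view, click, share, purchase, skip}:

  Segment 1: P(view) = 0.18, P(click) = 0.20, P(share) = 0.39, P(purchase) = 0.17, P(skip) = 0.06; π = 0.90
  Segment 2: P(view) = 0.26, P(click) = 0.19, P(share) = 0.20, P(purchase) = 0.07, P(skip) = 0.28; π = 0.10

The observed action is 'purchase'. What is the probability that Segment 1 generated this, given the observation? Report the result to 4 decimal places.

By Bayes' theorem, P(k | x) = P(Z=k) f_k(x) / Σ_j P(Z=j) f_j(x).
Categorical probabilities:
  p_1 = P(purchase | comp) = 0.17
  p_2 = P(purchase | comp) = 0.07
Weight by the priors:
  P(Z=1)·p_1 = 0.90 × 0.17 = 0.153
  P(Z=2)·p_2 = 0.10 × 0.07 = 0.007
Denominator: 0.153 + 0.007 = 0.16
P(Segment 1 | 'purchase') ≈ 0.9562

0.9562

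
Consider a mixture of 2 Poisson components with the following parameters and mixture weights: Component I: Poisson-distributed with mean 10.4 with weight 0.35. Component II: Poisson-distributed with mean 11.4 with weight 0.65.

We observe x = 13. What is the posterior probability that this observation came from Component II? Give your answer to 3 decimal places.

0.693

P(component k | x) = π_k·f_k(x) / marginal(x), where marginal(x) = Σ_j π_j·f_j(x).
Component likelihoods at x = 13:
  p_I = 0.0813749
  p_II = 0.0987474
Prior × likelihood for each component:
  π_I·p_I = 0.35 × 0.0813749 = 0.0284812
  π_II·p_II = 0.65 × 0.0987474 = 0.0641858
Denominator: 0.0284812 + 0.0641858 = 0.092667
P(Component II | the observation) = 0.0641858 / 0.092667 ≈ 0.693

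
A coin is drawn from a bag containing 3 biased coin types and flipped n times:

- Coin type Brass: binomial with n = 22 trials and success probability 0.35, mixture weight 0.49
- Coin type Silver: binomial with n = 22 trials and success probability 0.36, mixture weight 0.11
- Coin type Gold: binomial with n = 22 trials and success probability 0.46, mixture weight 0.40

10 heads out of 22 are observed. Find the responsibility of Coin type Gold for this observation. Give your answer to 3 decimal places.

By Bayes' theorem, P(k | x) = w_k f_k(x) / Σ_j w_j f_j(x).
Evaluate each component's likelihood at the observed value:
  p_Brass = C(22,10)·0.35^10·0.65^12 = 646646·2.75855e-05·0.00568801 = 0.101463
  p_Silver = C(22,10)·0.36^10·0.64^12 = 646646·3.65616e-05·0.00472237 = 0.111648
  p_Gold = C(22,10)·0.46^10·0.54^12 = 646646·0.000424207·0.000614788 = 0.168644
Multiply by the mixture weights:
  w_Brass·p_Brass = 0.49 × 0.101463 = 0.0497168
  w_Silver·p_Silver = 0.11 × 0.111648 = 0.0122813
  w_Gold·p_Gold = 0.40 × 0.168644 = 0.0674575
Evidence: 0.0497168 + 0.0122813 + 0.0674575 = 0.129456
So the posterior for Coin type Gold is 0.0674575 / 0.129456 ≈ 0.521.

0.521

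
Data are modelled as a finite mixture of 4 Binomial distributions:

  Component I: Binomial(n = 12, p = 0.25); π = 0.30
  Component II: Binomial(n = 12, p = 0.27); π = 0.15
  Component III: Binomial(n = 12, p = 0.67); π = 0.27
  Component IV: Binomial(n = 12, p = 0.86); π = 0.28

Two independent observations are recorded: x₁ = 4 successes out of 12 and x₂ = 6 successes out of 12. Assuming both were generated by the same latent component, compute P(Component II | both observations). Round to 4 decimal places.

P(component k | x) = w_k·f_k(x) / marginal(x), where marginal(x) = Σ_j w_j·f_j(x).
Since both observations come from the same component, the likelihood for component k is f_k(x₁)·f_k(x₂).
  p_I = [C(12,4)·0.25^4·0.75^8 = 495·0.00390625·0.100113 = 0.193578] × [0.0401495] = 0.00777204
  p_II = [C(12,4)·0.27^4·0.73^8 = 495·0.00531441·0.080646 = 0.21215] × [0.0541741] = 0.011493
  p_III = [C(12,4)·0.67^4·0.33^8 = 495·0.201511·0.000140641 = 0.0140287] × [0.107945] = 0.00151433
  p_IV = [C(12,4)·0.86^4·0.14^8 = 495·0.547008·1.47579e-07 = 3.99598e-05] × [0.00281469] = 1.12475e-07
Unnormalised posteriors:
  w_I·p_I = 0.30 × 0.00777204 = 0.00233161
  w_II·p_II = 0.15 × 0.011493 = 0.00172396
  w_III·p_III = 0.27 × 0.00151433 = 0.000408869
  w_IV·p_IV = 0.28 × 1.12475e-07 = 3.14929e-08
Evidence: 0.00233161 + 0.00172396 + 0.000408869 + 3.14929e-08 = 0.00446447
Responsibility of Component II: 0.00172396 / 0.00446447 ≈ 0.3862

0.3862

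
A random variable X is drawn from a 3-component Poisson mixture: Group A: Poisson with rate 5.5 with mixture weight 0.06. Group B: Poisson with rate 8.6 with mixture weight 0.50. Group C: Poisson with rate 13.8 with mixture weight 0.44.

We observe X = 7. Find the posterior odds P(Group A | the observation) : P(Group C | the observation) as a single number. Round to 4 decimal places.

0.8765

Posterior odds = (π_i f_i(x)) / (π_j f_j(x)); the normalising sum cancels.
Evaluate each component's likelihood at the observed value:
  f_A = e^(−5.5)·5.5^7/7! = 0.123449
  f_B = e^(−8.6)·8.6^7/7! = 0.127094
  f_C = e^(−13.8)·13.8^7/7! = 0.019207
0.00740696 / 0.00845107 ≈ 0.8765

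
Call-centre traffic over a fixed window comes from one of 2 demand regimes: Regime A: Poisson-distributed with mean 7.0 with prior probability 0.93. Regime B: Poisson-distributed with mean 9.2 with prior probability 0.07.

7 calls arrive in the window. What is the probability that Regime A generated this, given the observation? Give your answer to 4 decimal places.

By Bayes' theorem, P(k | x) = π_k f_k(x) / Σ_j π_j f_j(x).
Poisson probabilities:
  f_A = e^(−7.0)·7.0^7/7! = 0.149003
  f_B = e^(−9.2)·9.2^7/7! = 0.111834
Weight by the priors:
  π_A·f_A = 0.93 × 0.149003 = 0.138573
  π_B·f_B = 0.07 × 0.111834 = 0.0078284
Evidence: 0.138573 + 0.0078284 = 0.146401
P(Regime A | the observation) = 0.138573 / 0.146401 ≈ 0.9465

0.9465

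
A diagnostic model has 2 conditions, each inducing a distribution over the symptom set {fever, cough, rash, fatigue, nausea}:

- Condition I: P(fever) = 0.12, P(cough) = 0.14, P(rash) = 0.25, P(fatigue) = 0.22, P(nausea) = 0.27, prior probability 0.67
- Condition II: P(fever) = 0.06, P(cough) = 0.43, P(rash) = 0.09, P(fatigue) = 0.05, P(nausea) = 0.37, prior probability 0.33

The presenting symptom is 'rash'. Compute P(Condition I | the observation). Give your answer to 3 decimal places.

0.849

By Bayes' theorem, P(k | x) = P(Z=k) f_k(x) / Σ_j P(Z=j) f_j(x).
Component likelihoods at x = 'rash':
  p_I = 0.25
  p_II = 0.09
Unnormalised posteriors:
  P(Z=I)·p_I = 0.67 × 0.25 = 0.1675
  P(Z=II)·p_II = 0.33 × 0.09 = 0.0297
Evidence: 0.1675 + 0.0297 = 0.1972
P(Condition I | data) = 0.1675 / 0.1972 ≈ 0.849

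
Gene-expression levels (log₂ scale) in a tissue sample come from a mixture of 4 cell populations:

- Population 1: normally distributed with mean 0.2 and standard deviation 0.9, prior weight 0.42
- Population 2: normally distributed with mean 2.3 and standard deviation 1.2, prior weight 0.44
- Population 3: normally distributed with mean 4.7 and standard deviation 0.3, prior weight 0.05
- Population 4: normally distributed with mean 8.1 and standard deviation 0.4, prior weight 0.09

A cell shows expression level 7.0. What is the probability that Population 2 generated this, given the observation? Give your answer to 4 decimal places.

0.0323

Apply Bayes' rule: the posterior for each component is proportional to its prior times its likelihood at x.
Component likelihoods at x = 7.0:
  f_1 = (1/(0.9·√(2π)))·exp(−(7.0−0.2)²/(2·0.9²)) = 0.443269·exp(-28.54321) = 1.78036e-13
  f_2 = (1/(1.2·√(2π)))·exp(−(7.0−2.3)²/(2·1.2²)) = 0.332452·exp(-7.67014) = 0.000155106
  f_3 = (1/(0.3·√(2π)))·exp(−(7.0−4.7)²/(2·0.3²)) = 1.329808·exp(-29.38889) = 2.29275e-13
  f_4 = (1/(0.4·√(2π)))·exp(−(7.0−8.1)²/(2·0.4²)) = 0.997356·exp(-3.78125) = 0.0227339
Prior × likelihood for each component:
  π_1·f_1 = 0.42 × 1.78036e-13 = 7.47753e-14
  π_2·f_2 = 0.44 × 0.000155106 = 6.82468e-05
  π_3·f_3 = 0.05 × 2.29275e-13 = 1.14637e-14
  π_4·f_4 = 0.09 × 0.0227339 = 0.00204605
Normaliser: 7.47753e-14 + 6.82468e-05 + 1.14637e-14 + 0.00204605 = 0.0021143
P(Population 2 | the observation) = 6.82468e-05 / 0.0021143 ≈ 0.0323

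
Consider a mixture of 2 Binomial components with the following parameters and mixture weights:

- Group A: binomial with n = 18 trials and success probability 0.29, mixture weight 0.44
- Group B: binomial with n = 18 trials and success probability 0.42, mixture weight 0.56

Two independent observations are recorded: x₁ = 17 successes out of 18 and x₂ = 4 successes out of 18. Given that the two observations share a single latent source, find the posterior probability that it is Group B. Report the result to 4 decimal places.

0.9932

By Bayes' theorem, P(k | x) = P(Z=k) f_k(x) / Σ_j P(Z=j) f_j(x).
Since both observations come from the same component, the likelihood for component k is f_k(x₁)·f_k(x₂).
  f_A = [C(18,17)·0.29^17·0.71^1 = 18·7.25715e-10·0.71 = 9.27463e-09] × [0.179032] = 1.66046e-09
  f_B = [C(18,17)·0.42^17·0.58^1 = 18·3.93766e-07·0.58 = 4.11091e-06] × [0.0464206] = 1.90831e-07
Unnormalised posteriors:
  P(Z=A)·f_A = 0.44 × 1.66046e-09 = 7.306e-10
  P(Z=B)·f_B = 0.56 × 1.90831e-07 = 1.06865e-07
Sum: 7.306e-10 + 1.06865e-07 = 1.07596e-07
P(Group B | data) = 1.06865e-07 / 1.07596e-07 ≈ 0.9932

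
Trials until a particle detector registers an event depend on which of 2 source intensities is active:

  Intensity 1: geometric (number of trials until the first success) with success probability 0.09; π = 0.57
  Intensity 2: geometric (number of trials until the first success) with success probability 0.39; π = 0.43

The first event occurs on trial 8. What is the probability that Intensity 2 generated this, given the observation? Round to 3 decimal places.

P(component k | x) = w_k·f_k(x) / marginal(x), where marginal(x) = Σ_j w_j·f_j(x).
Evaluate each component's likelihood at the observed value:
  p_1 = 0.09·(1−0.09)^7 = 0.09·0.516761 = 0.0465085
  p_2 = 0.39·(1−0.39)^7 = 0.39·0.0314274 = 0.0122567
Prior × likelihood for each component:
  w_1·p_1 = 0.57 × 0.0465085 = 0.0265098
  w_2·p_2 = 0.43 × 0.0122567 = 0.00527038
Marginal: 0.0265098 + 0.00527038 = 0.0317802
Responsibility of Intensity 2: 0.00527038 / 0.0317802 ≈ 0.166

0.166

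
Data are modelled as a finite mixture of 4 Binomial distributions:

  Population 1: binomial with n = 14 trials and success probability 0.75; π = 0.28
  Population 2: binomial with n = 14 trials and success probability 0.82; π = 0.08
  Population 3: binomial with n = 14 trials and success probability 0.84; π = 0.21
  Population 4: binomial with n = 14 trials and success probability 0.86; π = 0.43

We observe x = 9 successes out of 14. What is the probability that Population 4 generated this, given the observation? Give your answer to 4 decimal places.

The responsibility of component k is π_k f_k(x) divided by Σ_j π_j f_j(x).
Evaluate each component's likelihood at the observed value:
  L_1 = 0.146796
  L_2 = 0.0634091
  L_3 = 0.0437097
  L_4 = 0.0277071
Unnormalised posteriors:
  π_1·L_1 = 0.28 × 0.146796 = 0.041103
  π_2·L_2 = 0.08 × 0.0634091 = 0.00507272
  π_3·L_3 = 0.21 × 0.0437097 = 0.00917903
  π_4·L_4 = 0.43 × 0.0277071 = 0.011914
Denominator: 0.041103 + 0.00507272 + 0.00917903 + 0.011914 = 0.0672688
So the posterior for Population 4 is 0.011914 / 0.0672688 ≈ 0.1771.

0.1771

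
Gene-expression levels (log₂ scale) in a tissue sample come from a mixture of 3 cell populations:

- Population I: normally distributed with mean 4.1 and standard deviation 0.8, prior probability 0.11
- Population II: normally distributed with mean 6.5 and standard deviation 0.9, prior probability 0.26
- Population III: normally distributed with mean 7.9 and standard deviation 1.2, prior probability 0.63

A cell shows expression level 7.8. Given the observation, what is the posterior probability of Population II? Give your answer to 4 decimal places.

0.1629

The responsibility of component k is P(Z=k) f_k(x) divided by Σ_j P(Z=j) f_j(x).
Component likelihoods at x = 7.8:
  f_I = (1/(0.8·√(2π)))·exp(−(7.8−4.1)²/(2·0.8²)) = 0.498678·exp(-10.69531) = 1.12955e-05
  f_II = (1/(0.9·√(2π)))·exp(−(7.8−6.5)²/(2·0.9²)) = 0.443269·exp(-1.04321) = 0.156173
  f_III = (1/(1.2·√(2π)))·exp(−(7.8−7.9)²/(2·1.2²)) = 0.332452·exp(-0.00347) = 0.3313
Prior × likelihood for each component:
  P(Z=I)·f_I = 0.11 × 1.12955e-05 = 1.2425e-06
  P(Z=II)·f_II = 0.26 × 0.156173 = 0.0406051
  P(Z=III)·f_III = 0.63 × 0.3313 = 0.208719
Evidence: 1.2425e-06 + 0.0406051 + 0.208719 = 0.249325
P(Population II | x) ≈ 0.1629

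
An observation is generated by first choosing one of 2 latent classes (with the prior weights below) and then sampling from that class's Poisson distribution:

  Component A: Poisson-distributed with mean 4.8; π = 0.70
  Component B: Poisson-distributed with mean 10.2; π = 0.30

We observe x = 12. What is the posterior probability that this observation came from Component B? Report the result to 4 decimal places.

P(component k | x) = P(Z=k)·f_k(x) / marginal(x), where marginal(x) = Σ_j P(Z=j)·f_j(x).
Evaluate each component's likelihood at the observed value:
  L_A = 0.00257007
  L_B = 0.098415
Prior × likelihood for each component:
  P(Z=A)·L_A = 0.70 × 0.00257007 = 0.00179905
  P(Z=B)·L_B = 0.30 × 0.098415 = 0.0295245
Evidence: 0.00179905 + 0.0295245 = 0.0313236
Responsibility of Component B: 0.0295245 / 0.0313236 ≈ 0.9426

0.9426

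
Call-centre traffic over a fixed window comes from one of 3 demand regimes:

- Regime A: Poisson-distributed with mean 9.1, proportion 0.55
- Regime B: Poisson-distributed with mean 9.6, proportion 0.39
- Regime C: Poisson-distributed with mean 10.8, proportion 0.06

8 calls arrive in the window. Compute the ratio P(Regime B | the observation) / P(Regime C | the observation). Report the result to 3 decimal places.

8.411

Since P(k|x) ∝ π_k f_k(x), the posterior odds are π_i f_i(x) / (π_j f_j(x)).
Poisson probabilities:
  p_A = 0.130236
  p_B = 0.121178
  p_C = 0.093646
Odds = (0.39/0.06) × (0.121178/0.093646) = 6.5 × 1.294 ≈ 8.411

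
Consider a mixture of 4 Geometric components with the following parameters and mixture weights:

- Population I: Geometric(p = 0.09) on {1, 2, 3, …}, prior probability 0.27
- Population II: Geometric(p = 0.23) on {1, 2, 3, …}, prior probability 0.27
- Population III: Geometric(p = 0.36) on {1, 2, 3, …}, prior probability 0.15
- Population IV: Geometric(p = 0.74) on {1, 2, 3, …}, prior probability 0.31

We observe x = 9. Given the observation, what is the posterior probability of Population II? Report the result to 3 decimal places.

Apply Bayes' rule: the posterior for each component is proportional to its prior times its likelihood at x.
Evaluate each component's likelihood at the observed value:
  f_I = 0.09·(1−0.09)^8 = 0.09·0.470253 = 0.0423227
  f_II = 0.23·(1−0.23)^8 = 0.23·0.123574 = 0.0284219
  f_III = 0.36·(1−0.36)^8 = 0.36·0.0281475 = 0.0101331
  f_IV = 0.74·(1−0.74)^8 = 0.74·2.08827e-05 = 1.54532e-05
Unnormalised posteriors:
  π_I·f_I = 0.27 × 0.0423227 = 0.0114271
  π_II·f_II = 0.27 × 0.0284219 = 0.00767392
  π_III·f_III = 0.15 × 0.0101331 = 0.00151996
  π_IV·f_IV = 0.31 × 1.54532e-05 = 4.79049e-06
Marginal: 0.0114271 + 0.00767392 + 0.00151996 + 4.79049e-06 = 0.0206258
P(Population II | 9) ≈ 0.372

0.372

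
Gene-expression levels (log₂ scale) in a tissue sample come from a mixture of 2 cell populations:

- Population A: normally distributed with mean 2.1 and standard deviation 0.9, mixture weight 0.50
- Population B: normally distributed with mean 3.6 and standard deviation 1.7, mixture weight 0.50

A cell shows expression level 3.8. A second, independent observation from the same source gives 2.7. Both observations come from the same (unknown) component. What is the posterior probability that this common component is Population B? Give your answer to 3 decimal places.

0.643

The responsibility of component k is w_k f_k(x) divided by Σ_j w_j f_j(x).
Since both observations come from the same component, the likelihood for component k is f_k(x₁)·f_k(x₂).
  f_A = [(1/(0.9·√(2π)))·exp(−(3.8−2.1)²/(2·0.9²)) = 0.443269·exp(-1.78395) = 0.0744574] × [0.354942] = 0.0264281
  f_B = [(1/(1.7·√(2π)))·exp(−(3.8−3.6)²/(2·1.7²)) = 0.234672·exp(-0.00692) = 0.233054] × [0.203986] = 0.0475396
Prior × likelihood for each component:
  w_A·f_A = 0.50 × 0.0264281 = 0.013214
  w_B·f_B = 0.50 × 0.0475396 = 0.0237698
Evidence: 0.013214 + 0.0237698 = 0.0369838
P(Population B | x) = 0.0237698 / 0.0369838 ≈ 0.643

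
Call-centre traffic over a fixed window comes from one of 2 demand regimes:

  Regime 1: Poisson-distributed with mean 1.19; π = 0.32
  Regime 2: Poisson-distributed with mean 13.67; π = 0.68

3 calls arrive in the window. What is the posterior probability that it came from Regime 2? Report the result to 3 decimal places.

0.012

P(component k | x) = π_k·f_k(x) / marginal(x), where marginal(x) = Σ_j π_j·f_j(x).
Component likelihoods at x = 3 calls:
  L_1 = 0.0854435
  L_2 = 0.000492435
Multiply by the mixture weights:
  π_1·L_1 = 0.32 × 0.0854435 = 0.0273419
  π_2·L_2 = 0.68 × 0.000492435 = 0.000334856
Marginal: 0.0273419 + 0.000334856 = 0.0276768
Responsibility of Regime 2: 0.000334856 / 0.0276768 ≈ 0.012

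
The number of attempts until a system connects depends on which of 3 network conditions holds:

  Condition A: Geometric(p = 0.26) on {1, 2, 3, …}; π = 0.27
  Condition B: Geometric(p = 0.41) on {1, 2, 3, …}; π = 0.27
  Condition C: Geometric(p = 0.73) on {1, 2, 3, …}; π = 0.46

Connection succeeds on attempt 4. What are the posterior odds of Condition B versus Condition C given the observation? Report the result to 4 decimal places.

Only the two components matter; the odds are (π_i f_i(x)) / (π_j f_j(x)).
Component likelihoods at x = 4:
  L_A = 0.26·(1−0.26)^3 = 0.26·0.405224 = 0.105358
  L_B = 0.41·(1−0.41)^3 = 0.41·0.205379 = 0.0842054
  L_C = 0.73·(1−0.73)^3 = 0.73·0.019683 = 0.0143686
Posterior odds = (π_B·L_B) / (π_C·L_C) = (0.27·0.0842054) / (0.46·0.0143686) = 0.0227355 / 0.00660955 ≈ 3.4398

3.4398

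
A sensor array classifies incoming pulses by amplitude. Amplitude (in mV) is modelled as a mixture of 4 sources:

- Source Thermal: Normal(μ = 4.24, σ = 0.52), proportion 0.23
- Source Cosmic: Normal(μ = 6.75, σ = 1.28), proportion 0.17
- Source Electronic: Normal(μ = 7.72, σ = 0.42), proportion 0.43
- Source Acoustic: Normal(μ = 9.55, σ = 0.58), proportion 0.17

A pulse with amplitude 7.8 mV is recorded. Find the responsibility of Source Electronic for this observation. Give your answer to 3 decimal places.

Posterior ∝ prior × likelihood, so P(k | x) ∝ P(Z=k) f_k(x); normalise over all components.
Evaluate each component's likelihood at the observed value:
  p_Thermal = 5.09629e-11
  p_Cosmic = 0.222628
  p_Electronic = 0.932787
  p_Acoustic = 0.00725486
Weight by the priors:
  P(Z=Thermal)·p_Thermal = 0.23 × 5.09629e-11 = 1.17215e-11
  P(Z=Cosmic)·p_Cosmic = 0.17 × 0.222628 = 0.0378467
  P(Z=Electronic)·p_Electronic = 0.43 × 0.932787 = 0.401098
  P(Z=Acoustic)·p_Acoustic = 0.17 × 0.00725486 = 0.00123333
Denominator: 1.17215e-11 + 0.0378467 + 0.401098 + 0.00123333 = 0.440178
So the posterior for Source Electronic is 0.401098 / 0.440178 ≈ 0.911.

0.911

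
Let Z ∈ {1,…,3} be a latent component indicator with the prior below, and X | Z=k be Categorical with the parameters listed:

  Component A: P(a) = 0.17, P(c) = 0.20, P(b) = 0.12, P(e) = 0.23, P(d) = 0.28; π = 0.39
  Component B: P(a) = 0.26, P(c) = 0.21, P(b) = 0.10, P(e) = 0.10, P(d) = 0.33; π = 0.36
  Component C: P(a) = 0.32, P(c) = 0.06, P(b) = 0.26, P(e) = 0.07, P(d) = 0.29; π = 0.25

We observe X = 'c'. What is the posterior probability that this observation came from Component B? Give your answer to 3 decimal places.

Apply Bayes' rule: the posterior for each component is proportional to its prior times its likelihood at x.
Component likelihoods at x = 'c':
  L_A = P(c | comp) = 0.20
  L_B = P(c | comp) = 0.21
  L_C = P(c | comp) = 0.06
Multiply by the mixture weights:
  π_A·L_A = 0.39 × 0.2 = 0.078
  π_B·L_B = 0.36 × 0.21 = 0.0756
  π_C·L_C = 0.25 × 0.06 = 0.015
Sum: 0.078 + 0.0756 + 0.015 = 0.1686
Responsibility of Component B: 0.0756 / 0.1686 ≈ 0.448

0.448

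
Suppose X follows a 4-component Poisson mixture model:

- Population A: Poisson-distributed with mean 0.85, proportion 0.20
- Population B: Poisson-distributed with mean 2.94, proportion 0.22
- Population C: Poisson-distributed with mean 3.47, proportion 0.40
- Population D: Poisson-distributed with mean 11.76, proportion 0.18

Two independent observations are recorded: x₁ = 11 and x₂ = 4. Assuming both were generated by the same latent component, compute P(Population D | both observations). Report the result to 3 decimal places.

0.691

The responsibility of component k is π_k f_k(x) divided by Σ_j π_j f_j(x).
Since both observations come from the same component, the likelihood for component k is f_k(x₁)·f_k(x₂).
  p_A = [e^(−0.85)·0.85^11/11! = 1.79185e-09] × [0.00929639] = 1.66577e-11
  p_B = [e^(−2.94)·2.94^11/11! = 0.000187862] × [0.164571] = 3.09166e-05
  p_C = [e^(−3.47)·3.47^11/11! = 0.000684647] × [0.187977] = 0.000128698
  p_D = [e^(−11.76)·11.76^11/11! = 0.116418] × [0.00622465] = 0.000724664
Weight by the priors:
  π_A·p_A = 0.20 × 1.66577e-11 = 3.33155e-12
  π_B·p_B = 0.22 × 3.09166e-05 = 6.80165e-06
  π_C·p_C = 0.40 × 0.000128698 = 5.14792e-05
  π_D·p_D = 0.18 × 0.000724664 = 0.00013044
Evidence: 3.33155e-12 + 6.80165e-06 + 5.14792e-05 + 0.00013044 = 0.00018872
P(Population D | x₁,x₂) ≈ 0.691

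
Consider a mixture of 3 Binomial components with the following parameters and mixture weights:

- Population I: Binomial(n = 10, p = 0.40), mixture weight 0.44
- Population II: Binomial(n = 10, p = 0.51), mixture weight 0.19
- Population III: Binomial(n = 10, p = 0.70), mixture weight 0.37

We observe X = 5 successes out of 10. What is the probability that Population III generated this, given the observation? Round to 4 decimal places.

P(component k | x) = P(Z=k)·f_k(x) / marginal(x), where marginal(x) = Σ_j P(Z=j)·f_j(x).
Binomial probabilities:
  L_I = C(10,5)·0.40^5·0.60^5 = 252·0.01024·0.07776 = 0.200658
  L_II = C(10,5)·0.51^5·0.49^5 = 252·0.0345025·0.0282475 = 0.245602
  L_III = C(10,5)·0.70^5·0.30^5 = 252·0.16807·0.00243 = 0.102919
Weight by the priors:
  P(Z=I)·L_I = 0.44 × 0.200658 = 0.0882896
  P(Z=II)·L_II = 0.19 × 0.245602 = 0.0466644
  P(Z=III)·L_III = 0.37 × 0.102919 = 0.0380802
Denominator: 0.0882896 + 0.0466644 + 0.0380802 = 0.173034
P(Population III | data) ≈ 0.2201

0.2201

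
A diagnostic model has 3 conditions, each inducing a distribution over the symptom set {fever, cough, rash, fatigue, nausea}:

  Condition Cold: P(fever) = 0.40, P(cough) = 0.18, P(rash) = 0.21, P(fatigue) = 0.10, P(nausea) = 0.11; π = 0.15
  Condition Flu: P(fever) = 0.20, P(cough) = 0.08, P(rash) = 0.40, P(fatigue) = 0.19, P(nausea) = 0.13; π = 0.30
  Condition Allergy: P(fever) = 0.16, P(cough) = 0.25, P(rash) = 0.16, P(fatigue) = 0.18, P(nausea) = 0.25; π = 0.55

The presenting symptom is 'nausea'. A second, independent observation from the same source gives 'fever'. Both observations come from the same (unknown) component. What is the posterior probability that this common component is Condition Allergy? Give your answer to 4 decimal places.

Posterior ∝ prior × likelihood, so P(k | x) ∝ w_k f_k(x); normalise over all components.
Since both observations come from the same component, the likelihood for component k is f_k(x₁)·f_k(x₂).
  f_Cold = [P(nausea | comp) = 0.11] × [0.4] = 0.044
  f_Flu = [P(nausea | comp) = 0.13] × [0.2] = 0.026
  f_Allergy = [P(nausea | comp) = 0.25] × [0.16] = 0.04
Prior × likelihood for each component:
  w_Cold·f_Cold = 0.15 × 0.044 = 0.0066
  w_Flu·f_Flu = 0.30 × 0.026 = 0.0078
  w_Allergy·f_Allergy = 0.55 × 0.04 = 0.022
Evidence: 0.0066 + 0.0078 + 0.022 = 0.0364
P(Condition Allergy | x₁,x₂) = 0.022 / 0.0364 ≈ 0.6044

0.6044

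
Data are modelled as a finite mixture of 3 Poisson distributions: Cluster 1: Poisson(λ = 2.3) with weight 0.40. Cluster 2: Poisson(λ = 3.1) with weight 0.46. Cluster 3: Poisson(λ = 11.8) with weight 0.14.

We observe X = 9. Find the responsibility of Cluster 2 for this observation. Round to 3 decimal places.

0.104

By Bayes' theorem, P(k | x) = P(Z=k) f_k(x) / Σ_j P(Z=j) f_j(x).
Poisson probabilities:
  L_1 = e^(−2.3)·2.3^9/9! = 0.000497634
  L_2 = e^(−3.1)·3.1^9/9! = 0.00328231
  L_3 = e^(−11.8)·11.8^9/9! = 0.0917276
Prior × likelihood for each component:
  P(Z=1)·L_1 = 0.40 × 0.000497634 = 0.000199054
  P(Z=2)·L_2 = 0.46 × 0.00328231 = 0.00150986
  P(Z=3)·L_3 = 0.14 × 0.0917276 = 0.0128419
Marginal: 0.000199054 + 0.00150986 + 0.0128419 = 0.0145508
So the posterior for Cluster 2 is 0.00150986 / 0.0145508 ≈ 0.104.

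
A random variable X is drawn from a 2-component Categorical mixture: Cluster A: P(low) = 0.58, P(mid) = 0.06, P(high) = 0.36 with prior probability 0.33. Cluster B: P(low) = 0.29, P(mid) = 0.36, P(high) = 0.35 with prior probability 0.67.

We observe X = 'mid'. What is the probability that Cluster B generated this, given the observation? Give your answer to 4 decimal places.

0.9241

P(component k | x) = π_k·f_k(x) / marginal(x), where marginal(x) = Σ_j π_j·f_j(x).
Component likelihoods at x = 'mid':
  p_A = 0.06
  p_B = 0.36
Prior × likelihood for each component:
  π_A·p_A = 0.33 × 0.06 = 0.0198
  π_B·p_B = 0.67 × 0.36 = 0.2412
Denominator: 0.0198 + 0.2412 = 0.261
P(Cluster B | data) = 0.2412 / 0.261 ≈ 0.9241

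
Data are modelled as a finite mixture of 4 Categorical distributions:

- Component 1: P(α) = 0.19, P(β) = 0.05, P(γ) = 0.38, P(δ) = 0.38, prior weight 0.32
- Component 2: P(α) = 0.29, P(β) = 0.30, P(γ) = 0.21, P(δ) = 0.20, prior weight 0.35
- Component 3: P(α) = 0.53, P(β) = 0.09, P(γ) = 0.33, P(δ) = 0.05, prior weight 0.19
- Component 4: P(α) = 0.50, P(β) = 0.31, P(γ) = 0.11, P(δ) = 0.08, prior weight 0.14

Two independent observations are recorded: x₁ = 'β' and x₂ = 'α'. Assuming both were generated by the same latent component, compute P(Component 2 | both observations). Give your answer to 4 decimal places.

P(component k | x) = P(Z=k)·f_k(x) / marginal(x), where marginal(x) = Σ_j P(Z=j)·f_j(x).
Since both observations come from the same component, the likelihood for component k is f_k(x₁)·f_k(x₂).
  p_1 = [P(β | comp) = 0.05] × [0.19] = 0.0095
  p_2 = [P(β | comp) = 0.30] × [0.29] = 0.087
  p_3 = [P(β | comp) = 0.09] × [0.53] = 0.0477
  p_4 = [P(β | comp) = 0.31] × [0.5] = 0.155
Multiply by the mixture weights:
  P(Z=1)·p_1 = 0.32 × 0.0095 = 0.00304
  P(Z=2)·p_2 = 0.35 × 0.087 = 0.03045
  P(Z=3)·p_3 = 0.19 × 0.0477 = 0.009063
  P(Z=4)·p_4 = 0.14 × 0.155 = 0.0217
Sum: 0.00304 + 0.03045 + 0.009063 + 0.0217 = 0.064253
P(Component 2 | x) = 0.03045 / 0.064253 ≈ 0.4739

0.4739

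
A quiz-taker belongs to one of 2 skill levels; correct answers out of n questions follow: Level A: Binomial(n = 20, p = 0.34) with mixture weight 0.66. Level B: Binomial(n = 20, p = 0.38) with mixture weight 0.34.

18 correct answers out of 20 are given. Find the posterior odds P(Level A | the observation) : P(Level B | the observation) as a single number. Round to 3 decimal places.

The posterior odds equal the prior odds times the likelihood ratio: (w_i/w_j)·(f_i(x)/f_j(x)).
Component likelihoods at x = 18 correct answers out of 20:
  p_A = 3.05114e-07
  p_B = 1.99362e-06
Posterior odds = (w_A·p_A) / (w_B·p_B) = (0.66·3.05114e-07) / (0.34·1.99362e-06) = 2.01375e-07 / 6.7783e-07 ≈ 0.297

0.297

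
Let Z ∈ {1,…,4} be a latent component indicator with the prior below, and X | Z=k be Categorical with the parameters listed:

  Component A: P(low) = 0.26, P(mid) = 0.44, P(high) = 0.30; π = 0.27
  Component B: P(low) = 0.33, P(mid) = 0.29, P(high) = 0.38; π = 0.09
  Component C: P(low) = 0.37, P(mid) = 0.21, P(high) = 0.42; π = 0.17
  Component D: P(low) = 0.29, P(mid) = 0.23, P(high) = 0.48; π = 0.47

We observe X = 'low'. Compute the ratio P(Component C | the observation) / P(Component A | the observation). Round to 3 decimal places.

0.896

Posterior odds = (π_i f_i(x)) / (π_j f_j(x)); the normalising sum cancels.
Component likelihoods at x = 'low':
  L_A = P(low | comp) = 0.26
  L_B = P(low | comp) = 0.33
  L_C = P(low | comp) = 0.37
  L_D = P(low | comp) = 0.29
Posterior odds = (π_C·L_C) / (π_A·L_A) = (0.17·0.37) / (0.27·0.26) = 0.0629 / 0.0702 ≈ 0.896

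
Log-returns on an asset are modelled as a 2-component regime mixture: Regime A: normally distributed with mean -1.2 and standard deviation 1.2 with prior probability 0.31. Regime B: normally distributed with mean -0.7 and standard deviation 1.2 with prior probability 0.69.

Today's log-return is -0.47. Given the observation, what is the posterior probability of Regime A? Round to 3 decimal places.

By Bayes' theorem, P(k | x) = π_k f_k(x) / Σ_j π_j f_j(x).
Evaluate each component's likelihood at the observed value:
  p_A = 0.276293
  p_B = 0.326401
Unnormalised posteriors:
  π_A·p_A = 0.31 × 0.276293 = 0.0856507
  π_B·p_B = 0.69 × 0.326401 = 0.225217
Sum: 0.0856507 + 0.225217 = 0.310867
P(Regime A | -0.47) = 0.0856507 / 0.310867 ≈ 0.276

0.276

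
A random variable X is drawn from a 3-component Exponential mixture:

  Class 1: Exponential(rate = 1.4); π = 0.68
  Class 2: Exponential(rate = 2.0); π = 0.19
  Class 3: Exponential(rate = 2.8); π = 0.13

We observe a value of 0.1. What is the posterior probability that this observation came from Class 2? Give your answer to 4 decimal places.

Posterior ∝ prior × likelihood, so P(k | x) ∝ P(Z=k) f_k(x); normalise over all components.
Evaluate each component's likelihood at the observed value:
  p_1 = 1.2171
  p_2 = 1.63746
  p_3 = 2.11619
Prior × likelihood for each component:
  P(Z=1)·p_1 = 0.68 × 1.2171 = 0.827629
  P(Z=2)·p_2 = 0.19 × 1.63746 = 0.311118
  P(Z=3)·p_3 = 0.13 × 2.11619 = 0.275105
Evidence: 0.827629 + 0.311118 + 0.275105 = 1.41385
P(Class 2 | 0.1) = 0.311118 / 1.41385 ≈ 0.2200

0.2200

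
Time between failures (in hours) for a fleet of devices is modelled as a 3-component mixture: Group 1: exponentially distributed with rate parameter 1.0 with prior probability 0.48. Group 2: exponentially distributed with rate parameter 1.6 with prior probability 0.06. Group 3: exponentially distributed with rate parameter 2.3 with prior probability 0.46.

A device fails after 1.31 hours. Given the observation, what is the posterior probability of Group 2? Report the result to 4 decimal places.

0.0611

P(component k | x) = w_k·f_k(x) / marginal(x), where marginal(x) = Σ_j w_j·f_j(x).
Exponential densities:
  f_1 = 1.0·e^(−1.0·1.31) = 1.0·e^(−1.3100) = 0.26982
  f_2 = 1.6·e^(−1.6·1.31) = 1.6·e^(−2.0960) = 0.196716
  f_3 = 2.3·e^(−2.3·1.31) = 2.3·e^(−3.0130) = 0.113031
Prior × likelihood for each component:
  w_1·f_1 = 0.48 × 0.26982 = 0.129514
  w_2·f_2 = 0.06 × 0.196716 = 0.0118029
  w_3·f_3 = 0.46 × 0.113031 = 0.0519944
Sum: 0.129514 + 0.0118029 + 0.0519944 = 0.193311
Responsibility of Group 2: 0.0118029 / 0.193311 ≈ 0.0611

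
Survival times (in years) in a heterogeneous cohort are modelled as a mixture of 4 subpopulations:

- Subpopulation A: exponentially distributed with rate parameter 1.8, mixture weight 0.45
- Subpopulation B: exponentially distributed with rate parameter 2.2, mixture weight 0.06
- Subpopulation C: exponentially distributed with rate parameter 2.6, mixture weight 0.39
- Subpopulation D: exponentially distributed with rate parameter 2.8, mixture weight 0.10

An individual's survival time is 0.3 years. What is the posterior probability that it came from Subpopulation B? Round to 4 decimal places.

Apply Bayes' rule: the posterior for each component is proportional to its prior times its likelihood at x.
Evaluate each component's likelihood at the observed value:
  p_A = 1.8·e^(−1.8·0.3) = 1.8·e^(−0.5400) = 1.04895
  p_B = 2.2·e^(−2.2·0.3) = 2.2·e^(−0.6600) = 1.13707
  p_C = 2.6·e^(−2.6·0.3) = 2.6·e^(−0.7800) = 1.19186
  p_D = 2.8·e^(−2.8·0.3) = 2.8·e^(−0.8400) = 1.20879
Multiply by the mixture weights:
  π_A·p_A = 0.45 × 1.04895 = 0.472026
  π_B·p_B = 0.06 × 1.13707 = 0.0682244
  π_C·p_C = 0.39 × 1.19186 = 0.464824
  π_D·p_D = 0.10 × 1.20879 = 0.120879
Evidence: 0.472026 + 0.0682244 + 0.464824 + 0.120879 = 1.12595
Responsibility of Subpopulation B: 0.0682244 / 1.12595 ≈ 0.0606

0.0606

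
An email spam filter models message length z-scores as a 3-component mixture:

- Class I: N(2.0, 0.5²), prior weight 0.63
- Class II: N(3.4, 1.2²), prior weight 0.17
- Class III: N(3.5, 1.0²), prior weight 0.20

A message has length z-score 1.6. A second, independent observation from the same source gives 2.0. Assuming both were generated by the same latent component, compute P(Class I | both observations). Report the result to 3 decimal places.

P(component k | x) = π_k·f_k(x) / marginal(x), where marginal(x) = Σ_j π_j·f_j(x).
Since both observations come from the same component, the likelihood for component k is f_k(x₁)·f_k(x₂).
  p_I = [0.579383] × [0.797885] = 0.462281
  p_II = [0.107931] × [0.168332] = 0.0181683
  p_III = [0.0656158] × [0.129518] = 0.0084984
Unnormalised posteriors:
  π_I·p_I = 0.63 × 0.462281 = 0.291237
  π_II·p_II = 0.17 × 0.0181683 = 0.00308861
  π_III·p_III = 0.20 × 0.0084984 = 0.00169968
Sum: 0.291237 + 0.00308861 + 0.00169968 = 0.296025
P(Class I | x) ≈ 0.984

0.984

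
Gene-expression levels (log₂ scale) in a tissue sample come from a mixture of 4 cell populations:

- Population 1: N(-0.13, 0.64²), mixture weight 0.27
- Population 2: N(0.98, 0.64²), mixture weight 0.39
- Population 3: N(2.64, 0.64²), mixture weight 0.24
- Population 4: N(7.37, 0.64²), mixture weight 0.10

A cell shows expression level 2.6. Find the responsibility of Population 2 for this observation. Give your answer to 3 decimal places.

P(component k | x) = π_k·f_k(x) / marginal(x), where marginal(x) = Σ_j π_j·f_j(x).
Component likelihoods at x = 2.6:
  L_1 = (1/(0.64·√(2π)))·exp(−(2.6−-0.13)²/(2·0.64²)) = 0.623347·exp(-9.09778) = 6.97614e-05
  L_2 = (1/(0.64·√(2π)))·exp(−(2.6−0.98)²/(2·0.64²)) = 0.623347·exp(-3.20361) = 0.0253174
  L_3 = (1/(0.64·√(2π)))·exp(−(2.6−2.64)²/(2·0.64²)) = 0.623347·exp(-0.00195) = 0.622131
  L_4 = (1/(0.64·√(2π)))·exp(−(2.6−7.37)²/(2·0.64²)) = 0.623347·exp(-27.77454) = 5.40011e-13
Prior × likelihood for each component:
  π_1·L_1 = 0.27 × 6.97614e-05 = 1.88356e-05
  π_2·L_2 = 0.39 × 0.0253174 = 0.00987377
  π_3·L_3 = 0.24 × 0.622131 = 0.149311
  π_4·L_4 = 0.10 × 5.40011e-13 = 5.40011e-14
Normaliser: 1.88356e-05 + 0.00987377 + 0.149311 + 5.40011e-14 = 0.159204
So the posterior for Population 2 is 0.00987377 / 0.159204 ≈ 0.062.

0.062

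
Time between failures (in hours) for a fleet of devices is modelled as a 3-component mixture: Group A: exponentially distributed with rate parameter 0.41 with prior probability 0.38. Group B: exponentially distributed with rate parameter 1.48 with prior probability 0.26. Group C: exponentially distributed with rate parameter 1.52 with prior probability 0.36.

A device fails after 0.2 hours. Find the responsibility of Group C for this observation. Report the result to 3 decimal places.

0.484

P(component k | x) = w_k·f_k(x) / marginal(x), where marginal(x) = Σ_j w_j·f_j(x).
Exponential densities:
  f_A = 0.377722
  f_B = 1.10081
  f_C = 1.12155
Unnormalised posteriors:
  w_A·f_A = 0.38 × 0.377722 = 0.143534
  w_B·f_B = 0.26 × 1.10081 = 0.286209
  w_C·f_C = 0.36 × 1.12155 = 0.403757
Marginal: 0.143534 + 0.286209 + 0.403757 = 0.833501
So the posterior for Group C is 0.403757 / 0.833501 ≈ 0.484.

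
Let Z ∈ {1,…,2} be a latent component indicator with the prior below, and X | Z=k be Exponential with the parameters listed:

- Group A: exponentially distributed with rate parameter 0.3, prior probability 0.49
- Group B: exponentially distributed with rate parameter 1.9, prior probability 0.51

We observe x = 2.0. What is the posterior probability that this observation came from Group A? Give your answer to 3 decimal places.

0.788

Apply Bayes' rule: the posterior for each component is proportional to its prior times its likelihood at x.
Component likelihoods at x = 2.0:
  L_A = 0.164643
  L_B = 0.0425045
Unnormalised posteriors:
  π_A·L_A = 0.49 × 0.164643 = 0.0806753
  π_B·L_B = 0.51 × 0.0425045 = 0.0216773
Normaliser: 0.0806753 + 0.0216773 = 0.102353
Responsibility of Group A: 0.0806753 / 0.102353 ≈ 0.788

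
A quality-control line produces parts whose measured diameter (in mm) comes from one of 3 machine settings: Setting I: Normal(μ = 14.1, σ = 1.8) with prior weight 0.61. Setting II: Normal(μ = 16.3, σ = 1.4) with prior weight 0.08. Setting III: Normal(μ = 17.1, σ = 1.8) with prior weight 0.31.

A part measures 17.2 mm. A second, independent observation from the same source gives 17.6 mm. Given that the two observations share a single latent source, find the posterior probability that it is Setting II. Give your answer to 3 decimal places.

Posterior ∝ prior × likelihood, so P(k | x) ∝ π_k f_k(x); normalise over all components.
Since both observations come from the same component, the likelihood for component k is f_k(x₁)·f_k(x₂).
  f_I = [(1/(1.8·√(2π)))·exp(−(17.2−14.1)²/(2·1.8²)) = 0.221635·exp(-1.48302) = 0.0503] × [0.0334683] = 0.00168345
  f_II = [(1/(1.4·√(2π)))·exp(−(17.2−16.3)²/(2·1.4²)) = 0.284959·exp(-0.20663) = 0.231762] × [0.18516] = 0.0429132
  f_III = [(1/(1.8·√(2π)))·exp(−(17.2−17.1)²/(2·1.8²)) = 0.221635·exp(-0.00154) = 0.221293] × [0.213247] = 0.04719
Prior × likelihood for each component:
  π_I·f_I = 0.61 × 0.00168345 = 0.00102691
  π_II·f_II = 0.08 × 0.0429132 = 0.00343305
  π_III·f_III = 0.31 × 0.04719 = 0.0146289
Denominator: 0.00102691 + 0.00343305 + 0.0146289 = 0.0190889
P(Setting II | data) = 0.00343305 / 0.0190889 ≈ 0.180

0.180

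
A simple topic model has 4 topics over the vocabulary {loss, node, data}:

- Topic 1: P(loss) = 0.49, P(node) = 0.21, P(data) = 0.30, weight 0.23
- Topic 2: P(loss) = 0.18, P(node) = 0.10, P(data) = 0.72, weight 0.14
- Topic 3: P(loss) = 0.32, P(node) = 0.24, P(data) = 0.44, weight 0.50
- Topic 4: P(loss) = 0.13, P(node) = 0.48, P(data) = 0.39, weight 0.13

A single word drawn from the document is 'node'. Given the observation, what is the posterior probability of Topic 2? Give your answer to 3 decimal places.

0.057

P(component k | x) = π_k·f_k(x) / marginal(x), where marginal(x) = Σ_j π_j·f_j(x).
Categorical probabilities:
  L_1 = P(node | comp) = 0.21
  L_2 = P(node | comp) = 0.10
  L_3 = P(node | comp) = 0.24
  L_4 = P(node | comp) = 0.48
Prior × likelihood for each component:
  π_1·L_1 = 0.23 × 0.21 = 0.0483
  π_2·L_2 = 0.14 × 0.1 = 0.014
  π_3·L_3 = 0.50 × 0.24 = 0.12
  π_4·L_4 = 0.13 × 0.48 = 0.0624
Evidence: 0.0483 + 0.014 + 0.12 + 0.0624 = 0.2447
P(Topic 2 | x) = 0.014 / 0.2447 ≈ 0.057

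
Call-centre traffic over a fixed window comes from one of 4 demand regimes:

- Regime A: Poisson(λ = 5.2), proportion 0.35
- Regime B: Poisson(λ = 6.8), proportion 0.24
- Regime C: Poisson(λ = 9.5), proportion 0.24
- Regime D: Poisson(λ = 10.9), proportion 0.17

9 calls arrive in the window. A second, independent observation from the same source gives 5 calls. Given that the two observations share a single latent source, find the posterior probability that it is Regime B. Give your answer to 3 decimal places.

0.405

By Bayes' theorem, P(k | x) = w_k f_k(x) / Σ_j w_j f_j(x).
Since both observations come from the same component, the likelihood for component k is f_k(x₁)·f_k(x₂).
  p_A = [e^(−5.2)·5.2^9/9! = 0.0422606] × [0.174785] = 0.00738652
  p_B = [e^(−6.8)·6.8^9/9! = 0.0954146] × [0.134946] = 0.0128758
  p_C = [e^(−9.5)·9.5^9/9! = 0.130003] × [0.0482658] = 0.00627467
  p_D = [e^(−10.9)·10.9^9/9! = 0.110475] × [0.0236669] = 0.00261461
Prior × likelihood for each component:
  w_A·p_A = 0.35 × 0.00738652 = 0.00258528
  w_B·p_B = 0.24 × 0.0128758 = 0.0030902
  w_C·p_C = 0.24 × 0.00627467 = 0.00150592
  w_D·p_D = 0.17 × 0.00261461 = 0.000444484
Sum: 0.00258528 + 0.0030902 + 0.00150592 + 0.000444484 = 0.00762589
So the posterior for Regime B is 0.0030902 / 0.00762589 ≈ 0.405.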